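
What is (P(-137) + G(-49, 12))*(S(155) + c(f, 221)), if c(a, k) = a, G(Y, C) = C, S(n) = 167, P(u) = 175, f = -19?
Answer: 27676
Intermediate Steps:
(P(-137) + G(-49, 12))*(S(155) + c(f, 221)) = (175 + 12)*(167 - 19) = 187*148 = 27676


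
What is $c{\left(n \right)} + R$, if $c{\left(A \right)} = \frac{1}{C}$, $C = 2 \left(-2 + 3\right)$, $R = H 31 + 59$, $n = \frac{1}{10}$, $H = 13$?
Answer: $\frac{925}{2} \approx 462.5$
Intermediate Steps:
$n = \frac{1}{10} \approx 0.1$
$R = 462$ ($R = 13 \cdot 31 + 59 = 403 + 59 = 462$)
$C = 2$ ($C = 2 \cdot 1 = 2$)
$c{\left(A \right)} = \frac{1}{2}$
$c{\left(n \right)} + R = \frac{1}{2} + 462 = \frac{925}{2}$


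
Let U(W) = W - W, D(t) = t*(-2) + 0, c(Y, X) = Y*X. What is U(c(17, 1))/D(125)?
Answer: 0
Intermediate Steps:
c(Y, X) = X*Y
D(t) = -2*t (D(t) = -2*t + 0 = -2*t)
U(W) = 0
U(c(17, 1))/D(125) = 0/((-2*125)) = 0/(-250) = 0*(-1/250) = 0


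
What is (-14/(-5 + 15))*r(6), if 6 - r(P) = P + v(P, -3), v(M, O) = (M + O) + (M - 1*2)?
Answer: 49/5 ≈ 9.8000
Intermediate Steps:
v(M, O) = -2 + O + 2*M (v(M, O) = (M + O) + (M - 2) = (M + O) + (-2 + M) = -2 + O + 2*M)
r(P) = 11 - 3*P (r(P) = 6 - (P + (-2 - 3 + 2*P)) = 6 - (P + (-5 + 2*P)) = 6 - (-5 + 3*P) = 6 + (5 - 3*P) = 11 - 3*P)
(-14/(-5 + 15))*r(6) = (-14/(-5 + 15))*(11 - 3*6) = (-14/10)*(11 - 18) = -14*1/10*(-7) = -7/5*(-7) = 49/5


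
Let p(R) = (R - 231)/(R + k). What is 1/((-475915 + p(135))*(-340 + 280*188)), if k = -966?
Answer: -277/6894626522900 ≈ -4.0176e-11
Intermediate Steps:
p(R) = (-231 + R)/(-966 + R) (p(R) = (R - 231)/(R - 966) = (-231 + R)/(-966 + R))
1/((-475915 + p(135))*(-340 + 280*188)) = 1/((-475915 + (-231 + 135)/(-966 + 135))*(-340 + 280*188)) = 1/((-475915 - 96/(-831))*(-340 + 52640)) = 1/(-475915 - 1/831*(-96)*52300) = (1/52300)/(-475915 + 32/277) = (1/52300)/(-131828423/277) = -277/131828423*1/52300 = -277/6894626522900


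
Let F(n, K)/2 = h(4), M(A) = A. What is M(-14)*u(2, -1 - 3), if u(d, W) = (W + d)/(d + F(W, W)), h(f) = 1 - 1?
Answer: 14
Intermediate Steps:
h(f) = 0
F(n, K) = 0 (F(n, K) = 2*0 = 0)
u(d, W) = (W + d)/d (u(d, W) = (W + d)/(d + 0) = (W + d)/d)
M(-14)*u(2, -1 - 3) = -14*((-1 - 3) + 2)/2 = -7*(-4 + 2) = -7*(-2) = -14*(-1) = 14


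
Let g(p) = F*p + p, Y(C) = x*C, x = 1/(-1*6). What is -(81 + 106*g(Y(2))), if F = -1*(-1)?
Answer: -31/3 ≈ -10.333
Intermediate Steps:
F = 1
x = -⅙ (x = -1*⅙ = -⅙ ≈ -0.16667)
Y(C) = -C/6
g(p) = 2*p (g(p) = 1*p + p = p + p = 2*p)
-(81 + 106*g(Y(2))) = -(81 + 106*(2*(-⅙*2))) = -(81 + 106*(2*(-⅓))) = -(81 + 106*(-⅔)) = -(81 - 212/3) = -1*31/3 = -31/3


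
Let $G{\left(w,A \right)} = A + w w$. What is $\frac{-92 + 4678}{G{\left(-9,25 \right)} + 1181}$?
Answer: $\frac{4586}{1287} \approx 3.5633$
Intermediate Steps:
$G{\left(w,A \right)} = A + w^{2}$
$\frac{-92 + 4678}{G{\left(-9,25 \right)} + 1181} = \frac{-92 + 4678}{\left(25 + \left(-9\right)^{2}\right) + 1181} = \frac{4586}{\left(25 + 81\right) + 1181} = \frac{4586}{106 + 1181} = \frac{4586}{1287}$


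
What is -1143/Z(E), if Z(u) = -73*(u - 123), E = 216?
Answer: 381/2263 ≈ 0.16836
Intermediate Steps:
Z(u) = 8979 - 73*u (Z(u) = -73*(-123 + u) = 8979 - 73*u)
-1143/Z(E) = -1143/(8979 - 73*216) = -1143/(8979 - 15768) = -1143/(-6789) = -1143*(-1/6789) = 381/2263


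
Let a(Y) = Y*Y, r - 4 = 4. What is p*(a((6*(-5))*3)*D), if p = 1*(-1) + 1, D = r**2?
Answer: 0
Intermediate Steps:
r = 8 (r = 4 + 4 = 8)
a(Y) = Y**2
D = 64 (D = 8**2 = 64)
p = 0 (p = -1 + 1 = 0)
p*(a((6*(-5))*3)*D) = 0*(((6*(-5))*3)**2*64) = 0*((-30*3)**2*64) = 0*((-90)**2*64) = 0*(8100*64) = 0*518400 = 0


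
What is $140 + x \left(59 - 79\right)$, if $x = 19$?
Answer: $-240$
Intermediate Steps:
$140 + x \left(59 - 79\right) = 140 + 19 \left(59 - 79\right) = 140 + 19 \left(-20\right) = 140 - 380 = -240$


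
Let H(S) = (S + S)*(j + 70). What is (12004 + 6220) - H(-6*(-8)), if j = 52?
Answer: 6512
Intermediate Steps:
H(S) = 244*S (H(S) = (S + S)*(52 + 70) = (2*S)*122 = 244*S)
(12004 + 6220) - H(-6*(-8)) = (12004 + 6220) - 244*(-6*(-8)) = 18224 - 244*48 = 18224 - 1*11712 = 18224 - 11712 = 6512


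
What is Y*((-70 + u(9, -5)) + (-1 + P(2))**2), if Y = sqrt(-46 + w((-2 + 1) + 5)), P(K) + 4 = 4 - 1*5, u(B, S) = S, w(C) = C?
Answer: -39*I*sqrt(42) ≈ -252.75*I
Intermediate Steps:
P(K) = -5 (P(K) = -4 + (4 - 1*5) = -4 + (4 - 5) = -4 - 1 = -5)
Y = I*sqrt(42) (Y = sqrt(-46 + ((-2 + 1) + 5)) = sqrt(-46 + (-1 + 5)) = sqrt(-46 + 4) = sqrt(-42) = I*sqrt(42) ≈ 6.4807*I)
Y*((-70 + u(9, -5)) + (-1 + P(2))**2) = (I*sqrt(42))*((-70 - 5) + (-1 - 5)**2) = (I*sqrt(42))*(-75 + (-6)**2) = (I*sqrt(42))*(-75 + 36) = (I*sqrt(42))*(-39) = -39*I*sqrt(42)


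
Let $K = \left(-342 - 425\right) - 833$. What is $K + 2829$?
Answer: $1229$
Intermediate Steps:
$K = -1600$ ($K = -767 - 833 = -1600$)
$K + 2829 = -1600 + 2829 = 1229$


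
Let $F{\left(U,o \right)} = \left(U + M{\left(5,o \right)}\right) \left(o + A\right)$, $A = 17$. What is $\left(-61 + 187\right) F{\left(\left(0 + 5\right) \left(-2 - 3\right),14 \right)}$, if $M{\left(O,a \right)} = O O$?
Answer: $0$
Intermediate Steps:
$M{\left(O,a \right)} = O^{2}$
$F{\left(U,o \right)} = \left(17 + o\right) \left(25 + U\right)$ ($F{\left(U,o \right)} = \left(U + 5^{2}\right) \left(o + 17\right) = \left(U + 25\right) \left(17 + o\right) = \left(25 + U\right) \left(17 + o\right) = \left(17 + o\right) \left(25 + U\right)$)
$\left(-61 + 187\right) F{\left(\left(0 + 5\right) \left(-2 - 3\right),14 \right)} = \left(-61 + 187\right) \left(425 + 17 \left(0 + 5\right) \left(-2 - 3\right) + 25 \cdot 14 + \left(0 + 5\right) \left(-2 - 3\right) 14\right) = 126 \left(425 + 17 \cdot 5 \left(-5\right) + 350 + 5 \left(-5\right) 14\right) = 126 \left(425 + 17 \left(-25\right) + 350 - 350\right) = 126 \left(425 - 425 + 350 - 350\right) = 126 \cdot 0 = 0$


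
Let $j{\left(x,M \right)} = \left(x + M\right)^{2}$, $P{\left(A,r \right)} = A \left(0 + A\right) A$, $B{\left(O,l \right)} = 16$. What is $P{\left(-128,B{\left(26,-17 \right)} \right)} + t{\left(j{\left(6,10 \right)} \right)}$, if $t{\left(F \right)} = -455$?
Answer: $-2097607$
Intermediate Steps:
$P{\left(A,r \right)} = A^{3}$ ($P{\left(A,r \right)} = A A A = A A^{2} = A^{3}$)
$j{\left(x,M \right)} = \left(M + x\right)^{2}$
$P{\left(-128,B{\left(26,-17 \right)} \right)} + t{\left(j{\left(6,10 \right)} \right)} = \left(-128\right)^{3} - 455 = -2097152 - 455 = -2097607$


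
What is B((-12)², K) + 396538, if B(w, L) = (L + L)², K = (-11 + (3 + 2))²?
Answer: 401722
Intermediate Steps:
K = 36 (K = (-11 + 5)² = (-6)² = 36)
B(w, L) = 4*L² (B(w, L) = (2*L)² = 4*L²)
B((-12)², K) + 396538 = 4*36² + 396538 = 4*1296 + 396538 = 5184 + 396538 = 401722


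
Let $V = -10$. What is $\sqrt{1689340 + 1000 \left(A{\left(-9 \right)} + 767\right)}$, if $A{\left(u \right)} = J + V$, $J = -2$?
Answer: $2 \sqrt{611085} \approx 1563.4$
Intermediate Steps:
$A{\left(u \right)} = -12$ ($A{\left(u \right)} = -2 - 10 = -12$)
$\sqrt{1689340 + 1000 \left(A{\left(-9 \right)} + 767\right)} = \sqrt{1689340 + 1000 \left(-12 + 767\right)} = \sqrt{1689340 + 1000 \cdot 755} = \sqrt{1689340 + 755000} = \sqrt{2444340} = 2 \sqrt{611085}$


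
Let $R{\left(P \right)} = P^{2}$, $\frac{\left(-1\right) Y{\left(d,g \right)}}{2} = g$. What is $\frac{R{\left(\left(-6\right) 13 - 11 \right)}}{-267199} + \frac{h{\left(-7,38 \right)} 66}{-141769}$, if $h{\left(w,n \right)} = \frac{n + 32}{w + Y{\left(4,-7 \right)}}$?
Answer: $- \frac{1299303589}{37880535031} \approx -0.0343$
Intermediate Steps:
$Y{\left(d,g \right)} = - 2 g$
$h{\left(w,n \right)} = \frac{32 + n}{14 + w}$ ($h{\left(w,n \right)} = \frac{n + 32}{w - -14} = \frac{32 + n}{w + 14} = \frac{32 + n}{14 + w}$)
$\frac{R{\left(\left(-6\right) 13 - 11 \right)}}{-267199} + \frac{h{\left(-7,38 \right)} 66}{-141769} = \frac{\left(\left(-6\right) 13 - 11\right)^{2}}{-267199} + \frac{\frac{32 + 38}{14 - 7} \cdot 66}{-141769} = \left(-78 - 11\right)^{2} \left(- \frac{1}{267199}\right) + \frac{1}{7} \cdot 70 \cdot 66 \left(- \frac{1}{141769}\right) = \left(-89\right)^{2} \left(- \frac{1}{267199}\right) + \frac{1}{7} \cdot 70 \cdot 66 \left(- \frac{1}{141769}\right) = 7921 \left(- \frac{1}{267199}\right) + 10 \cdot 66 \left(- \frac{1}{141769}\right) = - \frac{7921}{267199} + 660 \left(- \frac{1}{141769}\right) = - \frac{7921}{267199} - \frac{660}{141769} = - \frac{1299303589}{37880535031}$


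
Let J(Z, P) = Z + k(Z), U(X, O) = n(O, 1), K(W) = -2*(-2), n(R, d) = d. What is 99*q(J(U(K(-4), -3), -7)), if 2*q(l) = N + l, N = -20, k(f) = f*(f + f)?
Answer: -1683/2 ≈ -841.50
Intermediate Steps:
k(f) = 2*f² (k(f) = f*(2*f) = 2*f²)
K(W) = 4
U(X, O) = 1
J(Z, P) = Z + 2*Z²
q(l) = -10 + l/2 (q(l) = (-20 + l)/2 = -10 + l/2)
99*q(J(U(K(-4), -3), -7)) = 99*(-10 + (1*(1 + 2*1))/2) = 99*(-10 + (1*(1 + 2))/2) = 99*(-10 + (1*3)/2) = 99*(-10 + (½)*3) = 99*(-10 + 3/2) = 99*(-17/2) = -1683/2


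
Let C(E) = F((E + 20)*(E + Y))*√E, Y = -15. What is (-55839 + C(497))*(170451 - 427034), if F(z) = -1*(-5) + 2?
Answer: 14327338137 - 1796081*√497 ≈ 1.4287e+10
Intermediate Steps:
F(z) = 7 (F(z) = 5 + 2 = 7)
C(E) = 7*√E
(-55839 + C(497))*(170451 - 427034) = (-55839 + 7*√497)*(170451 - 427034) = (-55839 + 7*√497)*(-256583) = 14327338137 - 1796081*√497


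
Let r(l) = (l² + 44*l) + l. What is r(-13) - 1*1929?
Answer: -2345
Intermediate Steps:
r(l) = l² + 45*l
r(-13) - 1*1929 = -13*(45 - 13) - 1*1929 = -13*32 - 1929 = -416 - 1929 = -2345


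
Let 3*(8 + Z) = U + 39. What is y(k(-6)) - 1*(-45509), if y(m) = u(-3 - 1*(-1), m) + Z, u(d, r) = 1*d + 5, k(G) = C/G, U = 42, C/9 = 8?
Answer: 45531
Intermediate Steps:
C = 72 (C = 9*8 = 72)
Z = 19 (Z = -8 + (42 + 39)/3 = -8 + (⅓)*81 = -8 + 27 = 19)
k(G) = 72/G
u(d, r) = 5 + d (u(d, r) = d + 5 = 5 + d)
y(m) = 22 (y(m) = (5 + (-3 - 1*(-1))) + 19 = (5 + (-3 + 1)) + 19 = (5 - 2) + 19 = 3 + 19 = 22)
y(k(-6)) - 1*(-45509) = 22 - 1*(-45509) = 22 + 45509 = 45531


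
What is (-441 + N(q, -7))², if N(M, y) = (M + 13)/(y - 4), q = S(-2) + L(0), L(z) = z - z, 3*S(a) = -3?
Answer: 23648769/121 ≈ 1.9544e+5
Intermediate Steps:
S(a) = -1 (S(a) = (⅓)*(-3) = -1)
L(z) = 0
q = -1 (q = -1 + 0 = -1)
N(M, y) = (13 + M)/(-4 + y)
(-441 + N(q, -7))² = (-441 + (13 - 1)/(-4 - 7))² = (-441 + 12/(-11))² = (-441 - 1/11*12)² = (-441 - 12/11)² = (-4863/11)² = 23648769/121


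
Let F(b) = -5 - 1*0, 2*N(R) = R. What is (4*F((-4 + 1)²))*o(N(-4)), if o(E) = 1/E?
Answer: 10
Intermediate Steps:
N(R) = R/2
F(b) = -5 (F(b) = -5 + 0 = -5)
(4*F((-4 + 1)²))*o(N(-4)) = (4*(-5))/(((½)*(-4))) = -20/(-2) = -20*(-½) = 10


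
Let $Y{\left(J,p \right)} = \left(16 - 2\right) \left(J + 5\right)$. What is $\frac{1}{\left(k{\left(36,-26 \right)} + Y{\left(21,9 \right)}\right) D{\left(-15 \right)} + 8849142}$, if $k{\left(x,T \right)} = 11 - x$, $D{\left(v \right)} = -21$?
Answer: $\frac{1}{8842023} \approx 1.131 \cdot 10^{-7}$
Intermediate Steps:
$Y{\left(J,p \right)} = 70 + 14 J$ ($Y{\left(J,p \right)} = 14 \left(5 + J\right) = 70 + 14 J$)
$\frac{1}{\left(k{\left(36,-26 \right)} + Y{\left(21,9 \right)}\right) D{\left(-15 \right)} + 8849142} = \frac{1}{\left(\left(11 - 36\right) + \left(70 + 14 \cdot 21\right)\right) \left(-21\right) + 8849142} = \frac{1}{\left(\left(11 - 36\right) + \left(70 + 294\right)\right) \left(-21\right) + 8849142} = \frac{1}{\left(-25 + 364\right) \left(-21\right) + 8849142} = \frac{1}{339 \left(-21\right) + 8849142} = \frac{1}{-7119 + 8849142} = \frac{1}{8842023}$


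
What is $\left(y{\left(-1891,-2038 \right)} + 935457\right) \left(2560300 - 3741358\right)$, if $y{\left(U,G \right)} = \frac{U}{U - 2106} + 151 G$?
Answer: $- \frac{2963268302548572}{3997} \approx -7.4137 \cdot 10^{11}$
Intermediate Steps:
$y{\left(U,G \right)} = 151 G + \frac{U}{-2106 + U}$ ($y{\left(U,G \right)} = \frac{U}{-2106 + U} + 151 G = 151 G + \frac{U}{-2106 + U}$)
$\left(y{\left(-1891,-2038 \right)} + 935457\right) \left(2560300 - 3741358\right) = \left(\frac{-1891 - -648096228 + 151 \left(-2038\right) \left(-1891\right)}{-2106 - 1891} + 935457\right) \left(2560300 - 3741358\right) = \left(\frac{-1891 + 648096228 + 581932558}{-3997} + 935457\right) \left(-1181058\right) = \left(\left(- \frac{1}{3997}\right) 1230026895 + 935457\right) \left(-1181058\right) = \left(- \frac{1230026895}{3997} + 935457\right) \left(-1181058\right) = \frac{2508994734}{3997} \left(-1181058\right) = - \frac{2963268302548572}{3997}$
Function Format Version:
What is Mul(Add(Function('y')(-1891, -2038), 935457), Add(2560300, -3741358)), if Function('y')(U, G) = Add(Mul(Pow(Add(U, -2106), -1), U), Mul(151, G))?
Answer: Rational(-2963268302548572, 3997) ≈ -7.4137e+11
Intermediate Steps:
Function('y')(U, G) = Add(Mul(151, G), Mul(U, Pow(Add(-2106, U), -1))) (Function('y')(U, G) = Add(Mul(Pow(Add(-2106, U), -1), U), Mul(151, G)) = Add(Mul(U, Pow(Add(-2106, U), -1)), Mul(151, G)) = Add(Mul(151, G), Mul(U, Pow(Add(-2106, U), -1))))
Mul(Add(Function('y')(-1891, -2038), 935457), Add(2560300, -3741358)) = Mul(Add(Mul(Pow(Add(-2106, -1891), -1), Add(-1891, Mul(-318006, -2038), Mul(151, -2038, -1891))), 935457), Add(2560300, -3741358)) = Mul(Add(Mul(Pow(-3997, -1), Add(-1891, 648096228, 581932558)), 935457), -1181058) = Mul(Add(Mul(Rational(-1, 3997), 1230026895), 935457), -1181058) = Mul(Add(Rational(-1230026895, 3997), 935457), -1181058) = Mul(Rational(2508994734, 3997), -1181058) = Rational(-2963268302548572, 3997)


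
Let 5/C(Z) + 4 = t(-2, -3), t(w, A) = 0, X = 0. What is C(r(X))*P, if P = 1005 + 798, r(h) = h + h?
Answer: -9015/4 ≈ -2253.8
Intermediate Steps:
r(h) = 2*h
C(Z) = -5/4 (C(Z) = 5/(-4 + 0) = 5/(-4) = 5*(-¼) = -5/4)
P = 1803
C(r(X))*P = -5/4*1803 = -9015/4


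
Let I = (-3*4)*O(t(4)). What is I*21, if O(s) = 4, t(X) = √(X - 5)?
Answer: -1008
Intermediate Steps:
t(X) = √(-5 + X)
I = -48 (I = -3*4*4 = -12*4 = -48)
I*21 = -48*21 = -1008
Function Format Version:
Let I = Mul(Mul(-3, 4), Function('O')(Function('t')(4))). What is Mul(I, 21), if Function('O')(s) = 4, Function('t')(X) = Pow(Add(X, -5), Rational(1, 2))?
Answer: -1008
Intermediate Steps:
Function('t')(X) = Pow(Add(-5, X), Rational(1, 2))
I = -48 (I = Mul(Mul(-3, 4), 4) = Mul(-12, 4) = -48)
Mul(I, 21) = Mul(-48, 21) = -1008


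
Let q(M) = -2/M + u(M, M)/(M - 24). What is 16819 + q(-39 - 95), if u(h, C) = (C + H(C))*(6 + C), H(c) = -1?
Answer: 88444166/5293 ≈ 16710.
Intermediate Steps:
u(h, C) = (-1 + C)*(6 + C) (u(h, C) = (C - 1)*(6 + C) = (-1 + C)*(6 + C))
q(M) = -2/M + (-6 + M**2 + 5*M)/(-24 + M) (q(M) = -2/M + (-6 + M**2 + 5*M)/(M - 24) = -2/M + (-6 + M**2 + 5*M)/(-24 + M))
16819 + q(-39 - 95) = 16819 + (48 + (-39 - 95)**3 - 8*(-39 - 95) + 5*(-39 - 95)**2)/((-39 - 95)*(-24 + (-39 - 95))) = 16819 + (48 + (-134)**3 - 8*(-134) + 5*(-134)**2)/((-134)*(-24 - 134)) = 16819 - 1/134*(48 - 2406104 + 1072 + 5*17956)/(-158) = 16819 - 1/134*(-1/158)*(48 - 2406104 + 1072 + 89780) = 16819 - 1/134*(-1/158)*(-2315204) = 16819 - 578801/5293 = 88444166/5293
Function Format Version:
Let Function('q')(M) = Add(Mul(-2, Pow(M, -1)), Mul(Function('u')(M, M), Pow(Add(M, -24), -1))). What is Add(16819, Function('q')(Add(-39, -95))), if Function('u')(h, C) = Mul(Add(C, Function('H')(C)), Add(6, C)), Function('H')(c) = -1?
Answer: Rational(88444166, 5293) ≈ 16710.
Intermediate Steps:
Function('u')(h, C) = Mul(Add(-1, C), Add(6, C)) (Function('u')(h, C) = Mul(Add(C, -1), Add(6, C)) = Mul(Add(-1, C), Add(6, C)))
Function('q')(M) = Add(Mul(-2, Pow(M, -1)), Mul(Pow(Add(-24, M), -1), Add(-6, Pow(M, 2), Mul(5, M)))) (Function('q')(M) = Add(Mul(-2, Pow(M, -1)), Mul(Add(-6, Pow(M, 2), Mul(5, M)), Pow(Add(M, -24), -1))) = Add(Mul(-2, Pow(M, -1)), Mul(Add(-6, Pow(M, 2), Mul(5, M)), Pow(Add(-24, M), -1))) = Add(Mul(-2, Pow(M, -1)), Mul(Pow(Add(-24, M), -1), Add(-6, Pow(M, 2), Mul(5, M)))))
Add(16819, Function('q')(Add(-39, -95))) = Add(16819, Mul(Pow(Add(-39, -95), -1), Pow(Add(-24, Add(-39, -95)), -1), Add(48, Pow(Add(-39, -95), 3), Mul(-8, Add(-39, -95)), Mul(5, Pow(Add(-39, -95), 2))))) = Add(16819, Mul(Pow(-134, -1), Pow(Add(-24, -134), -1), Add(48, Pow(-134, 3), Mul(-8, -134), Mul(5, Pow(-134, 2))))) = Add(16819, Mul(Rational(-1, 134), Pow(-158, -1), Add(48, -2406104, 1072, Mul(5, 17956)))) = Add(16819, Mul(Rational(-1, 134), Rational(-1, 158), Add(48, -2406104, 1072, 89780))) = Add(16819, Mul(Rational(-1, 134), Rational(-1, 158), -2315204)) = Add(16819, Rational(-578801, 5293)) = Rational(88444166, 5293)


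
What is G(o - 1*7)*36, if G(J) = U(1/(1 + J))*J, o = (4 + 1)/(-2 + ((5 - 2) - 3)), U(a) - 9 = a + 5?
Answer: -80712/17 ≈ -4747.8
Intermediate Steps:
U(a) = 14 + a (U(a) = 9 + (a + 5) = 9 + (5 + a) = 14 + a)
o = -5/2 (o = 5/(-2 + (3 - 3)) = 5/(-2 + 0) = 5/(-2) = 5*(-½) = -5/2 ≈ -2.5000)
G(J) = J*(14 + 1/(1 + J)) (G(J) = (14 + 1/(1 + J))*J = J*(14 + 1/(1 + J)))
G(o - 1*7)*36 = ((-5/2 - 1*7)*(15 + 14*(-5/2 - 1*7))/(1 + (-5/2 - 1*7)))*36 = ((-5/2 - 7)*(15 + 14*(-5/2 - 7))/(1 + (-5/2 - 7)))*36 = -19*(15 + 14*(-19/2))/(2*(1 - 19/2))*36 = -19*(15 - 133)/(2*(-17/2))*36 = -19/2*(-2/17)*(-118)*36 = -2242/17*36 = -80712/17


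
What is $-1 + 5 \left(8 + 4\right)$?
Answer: $59$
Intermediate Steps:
$-1 + 5 \left(8 + 4\right) = -1 + 5 \cdot 12 = -1 + 60 = 59$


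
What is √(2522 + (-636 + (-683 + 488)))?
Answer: √1691 ≈ 41.122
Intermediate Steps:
√(2522 + (-636 + (-683 + 488))) = √(2522 + (-636 - 195)) = √(2522 - 831) = √1691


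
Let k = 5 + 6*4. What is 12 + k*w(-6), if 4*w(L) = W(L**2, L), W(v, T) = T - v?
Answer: -585/2 ≈ -292.50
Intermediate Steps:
w(L) = -L**2/4 + L/4 (w(L) = (L - L**2)/4 = -L**2/4 + L/4)
k = 29 (k = 5 + 24 = 29)
12 + k*w(-6) = 12 + 29*((1/4)*(-6)*(1 - 1*(-6))) = 12 + 29*((1/4)*(-6)*(1 + 6)) = 12 + 29*((1/4)*(-6)*7) = 12 + 29*(-21/2) = 12 - 609/2 = -585/2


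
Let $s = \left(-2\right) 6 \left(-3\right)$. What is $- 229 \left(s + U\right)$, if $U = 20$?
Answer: $-12824$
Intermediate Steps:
$s = 36$ ($s = \left(-12\right) \left(-3\right) = 36$)
$- 229 \left(s + U\right) = - 229 \left(36 + 20\right) = \left(-229\right) 56 = -12824$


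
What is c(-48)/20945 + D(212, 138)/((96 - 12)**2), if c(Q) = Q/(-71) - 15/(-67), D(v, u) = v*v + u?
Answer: 2245895865833/351513567720 ≈ 6.3892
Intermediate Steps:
D(v, u) = u + v**2 (D(v, u) = v**2 + u = u + v**2)
c(Q) = 15/67 - Q/71 (c(Q) = Q*(-1/71) - 15*(-1/67) = -Q/71 + 15/67 = 15/67 - Q/71)
c(-48)/20945 + D(212, 138)/((96 - 12)**2) = (15/67 - 1/71*(-48))/20945 + (138 + 212**2)/((96 - 12)**2) = (15/67 + 48/71)*(1/20945) + (138 + 44944)/(84**2) = (4281/4757)*(1/20945) + 45082/7056 = 4281/99635365 + 45082*(1/7056) = 4281/99635365 + 22541/3528 = 2245895865833/351513567720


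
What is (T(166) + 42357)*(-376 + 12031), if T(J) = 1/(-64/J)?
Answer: 15796499355/32 ≈ 4.9364e+8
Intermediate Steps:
T(J) = -J/64
(T(166) + 42357)*(-376 + 12031) = (-1/64*166 + 42357)*(-376 + 12031) = (-83/32 + 42357)*11655 = (1355341/32)*11655 = 15796499355/32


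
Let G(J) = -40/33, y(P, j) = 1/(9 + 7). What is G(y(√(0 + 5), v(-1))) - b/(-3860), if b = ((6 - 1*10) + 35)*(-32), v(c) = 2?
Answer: -46784/31845 ≈ -1.4691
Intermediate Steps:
y(P, j) = 1/16
G(J) = -40/33 (G(J) = -40*1/33 = -40/33)
b = -992 (b = ((6 - 10) + 35)*(-32) = (-4 + 35)*(-32) = 31*(-32) = -992)
G(y(√(0 + 5), v(-1))) - b/(-3860) = -40/33 - (-992)/(-3860) = -40/33 - (-992)*(-1)/3860 = -40/33 - 1*248/965 = -40/33 - 248/965 = -46784/31845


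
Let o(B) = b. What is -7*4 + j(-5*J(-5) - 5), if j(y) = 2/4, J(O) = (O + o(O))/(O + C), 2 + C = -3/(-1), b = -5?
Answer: -55/2 ≈ -27.500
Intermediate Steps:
o(B) = -5
C = 1 (C = -2 - 3/(-1) = -2 - 3*(-1) = -2 + 3 = 1)
J(O) = (-5 + O)/(1 + O) (J(O) = (O - 5)/(O + 1) = (-5 + O)/(1 + O))
j(y) = ½ (j(y) = 2*(¼) = ½)
-7*4 + j(-5*J(-5) - 5) = -7*4 + ½ = -28 + ½ = -55/2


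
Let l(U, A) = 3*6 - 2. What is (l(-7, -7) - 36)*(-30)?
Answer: 600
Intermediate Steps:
l(U, A) = 16 (l(U, A) = 18 - 2 = 16)
(l(-7, -7) - 36)*(-30) = (16 - 36)*(-30) = -20*(-30) = 600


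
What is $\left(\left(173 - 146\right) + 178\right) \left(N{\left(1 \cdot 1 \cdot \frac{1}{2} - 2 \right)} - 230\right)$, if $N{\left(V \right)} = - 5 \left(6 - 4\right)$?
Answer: $-49200$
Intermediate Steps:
$N{\left(V \right)} = -10$ ($N{\left(V \right)} = \left(-5\right) 2 = -10$)
$\left(\left(173 - 146\right) + 178\right) \left(N{\left(1 \cdot 1 \cdot \frac{1}{2} - 2 \right)} - 230\right) = \left(\left(173 - 146\right) + 178\right) \left(-10 - 230\right) = \left(\left(173 - 146\right) + 178\right) \left(-240\right) = \left(27 + 178\right) \left(-240\right) = 205 \left(-240\right) = -49200$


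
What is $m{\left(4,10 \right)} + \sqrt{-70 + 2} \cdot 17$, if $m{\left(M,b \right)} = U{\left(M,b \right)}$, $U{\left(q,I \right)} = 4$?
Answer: $4 + 34 i \sqrt{17} \approx 4.0 + 140.19 i$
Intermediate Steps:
$m{\left(M,b \right)} = 4$
$m{\left(4,10 \right)} + \sqrt{-70 + 2} \cdot 17 = 4 + \sqrt{-70 + 2} \cdot 17 = 4 + \sqrt{-68} \cdot 17 = 4 + 2 i \sqrt{17} \cdot 17 = 4 + 34 i \sqrt{17}$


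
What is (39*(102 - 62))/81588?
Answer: 10/523 ≈ 0.019120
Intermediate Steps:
(39*(102 - 62))/81588 = (39*40)*(1/81588) = 1560*(1/81588) = 10/523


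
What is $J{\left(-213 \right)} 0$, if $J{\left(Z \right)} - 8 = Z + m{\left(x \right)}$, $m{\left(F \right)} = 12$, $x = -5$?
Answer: $0$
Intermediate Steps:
$J{\left(Z \right)} = 20 + Z$ ($J{\left(Z \right)} = 8 + \left(Z + 12\right) = 8 + \left(12 + Z\right) = 20 + Z$)
$J{\left(-213 \right)} 0 = \left(20 - 213\right) 0 = \left(-193\right) 0 = 0$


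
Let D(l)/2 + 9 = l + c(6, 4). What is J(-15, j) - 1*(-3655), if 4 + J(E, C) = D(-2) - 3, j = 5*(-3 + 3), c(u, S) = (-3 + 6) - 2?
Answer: 3628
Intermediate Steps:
c(u, S) = 1 (c(u, S) = 3 - 2 = 1)
j = 0 (j = 5*0 = 0)
D(l) = -16 + 2*l (D(l) = -18 + 2*(l + 1) = -18 + 2*(1 + l) = -18 + (2 + 2*l) = -16 + 2*l)
J(E, C) = -27 (J(E, C) = -4 + ((-16 + 2*(-2)) - 3) = -4 + ((-16 - 4) - 3) = -4 + (-20 - 3) = -4 - 23 = -27)
J(-15, j) - 1*(-3655) = -27 - 1*(-3655) = -27 + 3655 = 3628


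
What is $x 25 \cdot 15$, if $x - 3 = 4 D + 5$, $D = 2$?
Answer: $6000$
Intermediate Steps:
$x = 16$ ($x = 3 + \left(4 \cdot 2 + 5\right) = 3 + \left(8 + 5\right) = 3 + 13 = 16$)
$x 25 \cdot 15 = 16 \cdot 25 \cdot 15 = 400 \cdot 15 = 6000$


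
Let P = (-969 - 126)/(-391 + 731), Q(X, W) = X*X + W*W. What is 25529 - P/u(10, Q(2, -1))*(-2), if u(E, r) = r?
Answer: 4339711/170 ≈ 25528.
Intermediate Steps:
Q(X, W) = W² + X² (Q(X, W) = X² + W² = W² + X²)
P = -219/68 (P = -1095/340 = -1095*1/340 = -219/68 ≈ -3.2206)
25529 - P/u(10, Q(2, -1))*(-2) = 25529 - (-219/(68*((-1)² + 2²)))*(-2) = 25529 - (-219/(68*(1 + 4)))*(-2) = 25529 - (-219/68/5)*(-2) = 25529 - (-219/68*⅕)*(-2) = 25529 - (-219)*(-2)/340 = 25529 - 1*219/170 = 25529 - 219/170 = 4339711/170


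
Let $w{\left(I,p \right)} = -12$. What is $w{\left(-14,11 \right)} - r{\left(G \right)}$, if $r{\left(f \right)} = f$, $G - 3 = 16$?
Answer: $-31$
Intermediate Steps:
$G = 19$ ($G = 3 + 16 = 19$)
$w{\left(-14,11 \right)} - r{\left(G \right)} = -12 - 19 = -31$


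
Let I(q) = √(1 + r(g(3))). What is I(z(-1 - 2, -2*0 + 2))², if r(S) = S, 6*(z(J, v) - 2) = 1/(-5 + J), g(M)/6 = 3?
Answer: 19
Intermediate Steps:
g(M) = 18 (g(M) = 6*3 = 18)
z(J, v) = 2 + 1/(6*(-5 + J))
I(q) = √19 (I(q) = √(1 + 18) = √19)
I(z(-1 - 2, -2*0 + 2))² = (√19)² = 19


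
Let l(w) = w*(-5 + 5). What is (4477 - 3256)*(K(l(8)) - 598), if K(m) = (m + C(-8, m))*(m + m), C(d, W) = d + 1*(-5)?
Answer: -730158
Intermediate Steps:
C(d, W) = -5 + d (C(d, W) = d - 5 = -5 + d)
l(w) = 0 (l(w) = w*0 = 0)
K(m) = 2*m*(-13 + m) (K(m) = (m + (-5 - 8))*(m + m) = (m - 13)*(2*m) = (-13 + m)*(2*m) = 2*m*(-13 + m))
(4477 - 3256)*(K(l(8)) - 598) = (4477 - 3256)*(2*0*(-13 + 0) - 598) = 1221*(2*0*(-13) - 598) = 1221*(0 - 598) = 1221*(-598) = -730158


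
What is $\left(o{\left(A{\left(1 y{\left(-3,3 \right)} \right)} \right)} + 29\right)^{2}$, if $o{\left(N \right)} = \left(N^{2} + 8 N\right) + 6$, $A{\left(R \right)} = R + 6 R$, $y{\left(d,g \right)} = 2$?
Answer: $117649$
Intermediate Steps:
$A{\left(R \right)} = 7 R$
$o{\left(N \right)} = 6 + N^{2} + 8 N$
$\left(o{\left(A{\left(1 y{\left(-3,3 \right)} \right)} \right)} + 29\right)^{2} = \left(\left(6 + \left(7 \cdot 1 \cdot 2\right)^{2} + 8 \cdot 7 \cdot 1 \cdot 2\right) + 29\right)^{2} = \left(\left(6 + \left(7 \cdot 2\right)^{2} + 8 \cdot 7 \cdot 2\right) + 29\right)^{2} = \left(\left(6 + 14^{2} + 8 \cdot 14\right) + 29\right)^{2} = \left(\left(6 + 196 + 112\right) + 29\right)^{2} = \left(314 + 29\right)^{2} = 343^{2} = 117649$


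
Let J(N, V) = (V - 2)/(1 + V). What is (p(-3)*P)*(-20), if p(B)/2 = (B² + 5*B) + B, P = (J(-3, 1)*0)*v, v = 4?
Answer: 0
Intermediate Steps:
J(N, V) = (-2 + V)/(1 + V)
P = 0 (P = (((-2 + 1)/(1 + 1))*0)*4 = ((-1/2)*0)*4 = (((½)*(-1))*0)*4 = -½*0*4 = 0*4 = 0)
p(B) = 2*B² + 12*B (p(B) = 2*((B² + 5*B) + B) = 2*(B² + 6*B) = 2*B² + 12*B)
(p(-3)*P)*(-20) = ((2*(-3)*(6 - 3))*0)*(-20) = ((2*(-3)*3)*0)*(-20) = -18*0*(-20) = 0*(-20) = 0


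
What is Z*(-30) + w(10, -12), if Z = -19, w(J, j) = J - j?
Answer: 592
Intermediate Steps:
Z*(-30) + w(10, -12) = -19*(-30) + (10 - 1*(-12)) = 570 + (10 + 12) = 570 + 22 = 592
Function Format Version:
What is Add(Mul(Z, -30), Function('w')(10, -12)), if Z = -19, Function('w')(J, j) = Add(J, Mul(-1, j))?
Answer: 592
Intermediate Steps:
Add(Mul(Z, -30), Function('w')(10, -12)) = Add(Mul(-19, -30), Add(10, Mul(-1, -12))) = Add(570, Add(10, 12)) = Add(570, 22) = 592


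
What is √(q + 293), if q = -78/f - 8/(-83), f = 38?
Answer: 4*√45237822/1577 ≈ 17.060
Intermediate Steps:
q = -3085/1577 (q = -78/38 - 8/(-83) = -78*1/38 - 8*(-1/83) = -39/19 + 8/83 = -3085/1577 ≈ -1.9562)
√(q + 293) = √(-3085/1577 + 293) = √(458976/1577) = 4*√45237822/1577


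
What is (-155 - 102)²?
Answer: 66049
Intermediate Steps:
(-155 - 102)² = (-257)² = 66049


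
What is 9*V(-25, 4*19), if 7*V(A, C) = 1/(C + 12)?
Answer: 9/616 ≈ 0.014610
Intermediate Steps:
V(A, C) = 1/(7*(12 + C)) (V(A, C) = 1/(7*(C + 12)) = 1/(7*(12 + C)))
9*V(-25, 4*19) = 9*(1/(7*(12 + 4*19))) = 9*(1/(7*(12 + 76))) = 9*((⅐)/88) = 9*((⅐)*(1/88)) = 9*(1/616) = 9/616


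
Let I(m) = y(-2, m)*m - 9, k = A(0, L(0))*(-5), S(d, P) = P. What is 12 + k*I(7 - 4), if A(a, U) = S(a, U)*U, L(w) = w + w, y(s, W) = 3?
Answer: 12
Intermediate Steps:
L(w) = 2*w
A(a, U) = U**2 (A(a, U) = U*U = U**2)
k = 0 (k = (2*0)**2*(-5) = 0**2*(-5) = 0*(-5) = 0)
I(m) = -9 + 3*m (I(m) = 3*m - 9 = -9 + 3*m)
12 + k*I(7 - 4) = 12 + 0*(-9 + 3*(7 - 4)) = 12 + 0*(-9 + 3*3) = 12 + 0*(-9 + 9) = 12 + 0*0 = 12 + 0 = 12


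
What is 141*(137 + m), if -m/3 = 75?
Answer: -12408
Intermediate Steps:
m = -225 (m = -3*75 = -225)
141*(137 + m) = 141*(137 - 225) = 141*(-88) = -12408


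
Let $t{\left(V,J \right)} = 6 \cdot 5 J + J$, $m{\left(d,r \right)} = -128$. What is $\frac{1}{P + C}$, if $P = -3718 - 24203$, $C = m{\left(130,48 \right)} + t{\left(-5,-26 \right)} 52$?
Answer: $- \frac{1}{69961} \approx -1.4294 \cdot 10^{-5}$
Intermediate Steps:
$t{\left(V,J \right)} = 31 J$ ($t{\left(V,J \right)} = 30 J + J = 31 J$)
$C = -42040$ ($C = -128 + 31 \left(-26\right) 52 = -128 - 41912 = -42040$)
$P = -27921$ ($P = -3718 - 24203 = -27921$)
$\frac{1}{P + C} = \frac{1}{-27921 - 42040} = \frac{1}{-69961} = - \frac{1}{69961}$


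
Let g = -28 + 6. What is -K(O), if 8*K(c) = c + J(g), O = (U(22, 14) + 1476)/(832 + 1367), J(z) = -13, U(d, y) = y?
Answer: 27097/17592 ≈ 1.5403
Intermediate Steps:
g = -22
O = 1490/2199 (O = (14 + 1476)/(832 + 1367) = 1490/2199 ≈ 0.67758)
K(c) = -13/8 + c/8 (K(c) = (c - 13)/8 = (-13 + c)/8 = -13/8 + c/8)
-K(O) = -(-13/8 + (⅛)*(1490/2199)) = -(-13/8 + 745/8796) = -1*(-27097/17592) = 27097/17592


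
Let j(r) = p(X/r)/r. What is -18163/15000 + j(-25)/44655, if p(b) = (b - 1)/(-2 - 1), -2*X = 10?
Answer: -32442757/26793000 ≈ -1.2109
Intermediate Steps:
X = -5 (X = -½*10 = -5)
p(b) = ⅓ - b/3 (p(b) = (-1 + b)/(-3) = (-1 + b)*(-⅓) = ⅓ - b/3)
j(r) = (⅓ + 5/(3*r))/r (j(r) = (⅓ - (-5)/(3*r))/r = (⅓ + 5/(3*r))/r)
-18163/15000 + j(-25)/44655 = -18163/15000 + ((⅓)*(5 - 25)/(-25)²)/44655 = -18163*1/15000 + ((⅓)*(1/625)*(-20))*(1/44655) = -18163/15000 - 4/375*1/44655 = -18163/15000 - 4/16745625 = -32442757/26793000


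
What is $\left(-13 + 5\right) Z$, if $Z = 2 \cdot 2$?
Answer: $-32$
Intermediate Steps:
$Z = 4$
$\left(-13 + 5\right) Z = \left(-13 + 5\right) 4 = \left(-8\right) 4 = -32$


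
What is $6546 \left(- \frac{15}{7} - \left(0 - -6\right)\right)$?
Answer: $- \frac{373122}{7} \approx -53303.0$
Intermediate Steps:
$6546 \left(- \frac{15}{7} - \left(0 - -6\right)\right) = 6546 \left(\left(-15\right) \frac{1}{7} - \left(0 + 6\right)\right) = 6546 \left(- \frac{15}{7} - 6\right) = 6546 \left(- \frac{57}{7}\right) = - \frac{373122}{7}$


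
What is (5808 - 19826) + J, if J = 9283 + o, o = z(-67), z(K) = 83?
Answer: -4652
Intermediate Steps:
o = 83
J = 9366 (J = 9283 + 83 = 9366)
(5808 - 19826) + J = (5808 - 19826) + 9366 = -14018 + 9366 = -4652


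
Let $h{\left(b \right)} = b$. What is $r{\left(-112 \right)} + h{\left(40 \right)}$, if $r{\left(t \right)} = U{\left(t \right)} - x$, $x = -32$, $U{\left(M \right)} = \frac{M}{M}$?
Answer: $73$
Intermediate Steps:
$U{\left(M \right)} = 1$
$r{\left(t \right)} = 33$ ($r{\left(t \right)} = 1 - -32 = 1 + 32 = 33$)
$r{\left(-112 \right)} + h{\left(40 \right)} = 33 + 40 = 73$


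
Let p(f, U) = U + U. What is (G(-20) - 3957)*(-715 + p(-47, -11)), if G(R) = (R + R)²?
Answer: 1737109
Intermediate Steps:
G(R) = 4*R² (G(R) = (2*R)² = 4*R²)
p(f, U) = 2*U
(G(-20) - 3957)*(-715 + p(-47, -11)) = (4*(-20)² - 3957)*(-715 + 2*(-11)) = (4*400 - 3957)*(-715 - 22) = (1600 - 3957)*(-737) = -2357*(-737) = 1737109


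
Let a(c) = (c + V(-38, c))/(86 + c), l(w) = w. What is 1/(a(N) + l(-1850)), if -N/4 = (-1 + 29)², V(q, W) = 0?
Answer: -1525/2819682 ≈ -0.00054084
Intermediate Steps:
N = -3136 (N = -4*(-1 + 29)² = -4*28² = -4*784 = -3136)
a(c) = c/(86 + c) (a(c) = (c + 0)/(86 + c) = c/(86 + c))
1/(a(N) + l(-1850)) = 1/(-3136/(86 - 3136) - 1850) = 1/(-3136/(-3050) - 1850) = 1/(-3136*(-1/3050) - 1850) = 1/(1568/1525 - 1850) = 1/(-2819682/1525) = -1525/2819682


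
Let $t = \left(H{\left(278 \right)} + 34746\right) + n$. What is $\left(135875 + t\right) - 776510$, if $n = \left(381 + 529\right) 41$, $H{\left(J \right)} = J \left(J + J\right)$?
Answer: $-414011$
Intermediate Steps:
$H{\left(J \right)} = 2 J^{2}$ ($H{\left(J \right)} = J 2 J = 2 J^{2}$)
$n = 37310$ ($n = 910 \cdot 41 = 37310$)
$t = 226624$ ($t = \left(2 \cdot 278^{2} + 34746\right) + 37310 = \left(2 \cdot 77284 + 34746\right) + 37310 = \left(154568 + 34746\right) + 37310 = 189314 + 37310 = 226624$)
$\left(135875 + t\right) - 776510 = \left(135875 + 226624\right) - 776510 = 362499 - 776510 = -414011$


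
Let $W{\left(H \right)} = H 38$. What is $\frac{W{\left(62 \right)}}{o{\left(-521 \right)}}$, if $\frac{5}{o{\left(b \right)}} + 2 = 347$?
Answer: $162564$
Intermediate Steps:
$o{\left(b \right)} = \frac{1}{69}$ ($o{\left(b \right)} = \frac{5}{-2 + 347} = \frac{5}{345} = 5 \cdot \frac{1}{345} = \frac{1}{69}$)
$W{\left(H \right)} = 38 H$
$\frac{W{\left(62 \right)}}{o{\left(-521 \right)}} = 38 \cdot 62 \frac{1}{\frac{1}{69}} = 2356 \cdot 69 = 162564$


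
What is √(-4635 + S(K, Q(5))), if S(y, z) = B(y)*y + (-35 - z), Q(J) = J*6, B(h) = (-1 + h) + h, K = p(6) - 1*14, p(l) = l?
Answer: 2*I*√1141 ≈ 67.557*I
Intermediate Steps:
K = -8 (K = 6 - 1*14 = 6 - 14 = -8)
B(h) = -1 + 2*h
Q(J) = 6*J
S(y, z) = -35 - z + y*(-1 + 2*y) (S(y, z) = (-1 + 2*y)*y + (-35 - z) = y*(-1 + 2*y) + (-35 - z) = -35 - z + y*(-1 + 2*y))
√(-4635 + S(K, Q(5))) = √(-4635 + (-35 - 6*5 - 8*(-1 + 2*(-8)))) = √(-4635 + (-35 - 1*30 - 8*(-1 - 16))) = √(-4635 + (-35 - 30 - 8*(-17))) = √(-4635 + (-35 - 30 + 136)) = √(-4635 + 71) = √(-4564) = 2*I*√1141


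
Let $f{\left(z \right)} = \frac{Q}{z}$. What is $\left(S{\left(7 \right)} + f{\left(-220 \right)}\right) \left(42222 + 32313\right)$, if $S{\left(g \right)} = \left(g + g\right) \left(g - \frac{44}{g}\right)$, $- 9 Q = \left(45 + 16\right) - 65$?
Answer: $\frac{24591581}{33} \approx 7.452 \cdot 10^{5}$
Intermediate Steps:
$Q = \frac{4}{9}$ ($Q = - \frac{\left(45 + 16\right) - 65}{9} = - \frac{61 - 65}{9} = \left(- \frac{1}{9}\right) \left(-4\right) = \frac{4}{9} \approx 0.44444$)
$f{\left(z \right)} = \frac{4}{9 z}$
$S{\left(g \right)} = 2 g \left(g - \frac{44}{g}\right)$
$\left(S{\left(7 \right)} + f{\left(-220 \right)}\right) \left(42222 + 32313\right) = \left(\left(-88 + 2 \cdot 7^{2}\right) + \frac{4}{9 \left(-220\right)}\right) \left(42222 + 32313\right) = \left(\left(-88 + 2 \cdot 49\right) + \frac{4}{9} \left(- \frac{1}{220}\right)\right) 74535 = \left(\left(-88 + 98\right) - \frac{1}{495}\right) 74535 = \left(10 - \frac{1}{495}\right) 74535 = \frac{4949}{495} \cdot 74535 = \frac{24591581}{33}$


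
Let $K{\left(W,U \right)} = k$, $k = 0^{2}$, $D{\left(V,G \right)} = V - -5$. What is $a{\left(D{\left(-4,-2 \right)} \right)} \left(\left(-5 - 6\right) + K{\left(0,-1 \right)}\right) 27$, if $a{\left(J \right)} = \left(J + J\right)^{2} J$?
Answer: $-1188$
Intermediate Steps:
$D{\left(V,G \right)} = 5 + V$ ($D{\left(V,G \right)} = V + 5 = 5 + V$)
$k = 0$
$K{\left(W,U \right)} = 0$
$a{\left(J \right)} = 4 J^{3}$ ($a{\left(J \right)} = \left(2 J\right)^{2} J = 4 J^{2} J = 4 J^{3}$)
$a{\left(D{\left(-4,-2 \right)} \right)} \left(\left(-5 - 6\right) + K{\left(0,-1 \right)}\right) 27 = 4 \left(5 - 4\right)^{3} \left(\left(-5 - 6\right) + 0\right) 27 = 4 \cdot 1^{3} \left(-11 + 0\right) 27 = 4 \cdot 1 \left(-11\right) 27 = 4 \left(-11\right) 27 = \left(-44\right) 27 = -1188$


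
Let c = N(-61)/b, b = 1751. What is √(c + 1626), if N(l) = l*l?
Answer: √4991833097/1751 ≈ 40.350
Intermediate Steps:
N(l) = l²
c = 3721/1751 (c = (-61)²/1751 = 3721*(1/1751) = 3721/1751 ≈ 2.1251)
√(c + 1626) = √(3721/1751 + 1626) = √(2850847/1751) = √4991833097/1751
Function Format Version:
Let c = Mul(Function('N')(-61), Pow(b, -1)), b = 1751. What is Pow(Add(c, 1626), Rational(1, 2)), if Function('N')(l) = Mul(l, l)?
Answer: Mul(Rational(1, 1751), Pow(4991833097, Rational(1, 2))) ≈ 40.350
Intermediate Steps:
Function('N')(l) = Pow(l, 2)
c = Rational(3721, 1751) (c = Mul(Pow(-61, 2), Pow(1751, -1)) = Mul(3721, Rational(1, 1751)) = Rational(3721, 1751) ≈ 2.1251)
Pow(Add(c, 1626), Rational(1, 2)) = Pow(Add(Rational(3721, 1751), 1626), Rational(1, 2)) = Pow(Rational(2850847, 1751), Rational(1, 2)) = Mul(Rational(1, 1751), Pow(4991833097, Rational(1, 2)))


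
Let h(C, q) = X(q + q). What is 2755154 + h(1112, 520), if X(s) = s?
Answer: 2756194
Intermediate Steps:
h(C, q) = 2*q (h(C, q) = q + q = 2*q)
2755154 + h(1112, 520) = 2755154 + 2*520 = 2755154 + 1040 = 2756194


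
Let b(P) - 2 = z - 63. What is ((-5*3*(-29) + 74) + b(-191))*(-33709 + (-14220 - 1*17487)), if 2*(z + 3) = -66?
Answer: -26951392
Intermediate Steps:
z = -36 (z = -3 + (½)*(-66) = -3 - 33 = -36)
b(P) = -97 (b(P) = 2 + (-36 - 63) = 2 - 99 = -97)
((-5*3*(-29) + 74) + b(-191))*(-33709 + (-14220 - 1*17487)) = ((-5*3*(-29) + 74) - 97)*(-33709 + (-14220 - 1*17487)) = ((-15*(-29) + 74) - 97)*(-33709 + (-14220 - 17487)) = ((435 + 74) - 97)*(-33709 - 31707) = (509 - 97)*(-65416) = 412*(-65416) = -26951392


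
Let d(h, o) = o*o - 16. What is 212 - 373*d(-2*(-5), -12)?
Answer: -47532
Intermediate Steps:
d(h, o) = -16 + o**2 (d(h, o) = o**2 - 16 = -16 + o**2)
212 - 373*d(-2*(-5), -12) = 212 - 373*(-16 + (-12)**2) = 212 - 373*(-16 + 144) = 212 - 373*128 = 212 - 47744 = -47532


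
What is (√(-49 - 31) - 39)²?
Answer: 1441 - 312*I*√5 ≈ 1441.0 - 697.65*I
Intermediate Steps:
(√(-49 - 31) - 39)² = (√(-80) - 39)² = (4*I*√5 - 39)² = (-39 + 4*I*√5)²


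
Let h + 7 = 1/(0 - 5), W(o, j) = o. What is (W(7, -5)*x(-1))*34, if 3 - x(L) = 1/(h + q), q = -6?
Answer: 24157/33 ≈ 732.03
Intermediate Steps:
h = -36/5 (h = -7 + 1/(0 - 5) = -7 + 1/(-5) = -7 - 1/5 = -36/5 ≈ -7.2000)
x(L) = 203/66 (x(L) = 3 - 1/(-36/5 - 6) = 3 - 1/(-66/5) = 3 - 1*(-5/66) = 3 + 5/66 = 203/66)
(W(7, -5)*x(-1))*34 = (7*(203/66))*34 = (1421/66)*34 = 24157/33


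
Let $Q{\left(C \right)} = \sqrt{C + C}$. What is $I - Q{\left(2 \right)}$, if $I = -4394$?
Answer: $-4396$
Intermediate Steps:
$Q{\left(C \right)} = \sqrt{2} \sqrt{C}$ ($Q{\left(C \right)} = \sqrt{2 C} = \sqrt{2} \sqrt{C}$)
$I - Q{\left(2 \right)} = -4394 - \sqrt{2} \sqrt{2} = -4394 - 2 = -4396$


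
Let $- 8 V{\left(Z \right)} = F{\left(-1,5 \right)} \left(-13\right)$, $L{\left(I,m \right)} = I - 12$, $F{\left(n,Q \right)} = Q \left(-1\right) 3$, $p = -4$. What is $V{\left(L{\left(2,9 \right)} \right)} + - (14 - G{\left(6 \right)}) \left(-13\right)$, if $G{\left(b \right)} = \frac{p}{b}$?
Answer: $\frac{3991}{24} \approx 166.29$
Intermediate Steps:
$G{\left(b \right)} = - \frac{4}{b}$
$F{\left(n,Q \right)} = - 3 Q$ ($F{\left(n,Q \right)} = - Q 3 = - 3 Q$)
$L{\left(I,m \right)} = -12 + I$
$V{\left(Z \right)} = - \frac{195}{8}$ ($V{\left(Z \right)} = - \frac{\left(-3\right) 5 \left(-13\right)}{8} = - \frac{\left(-15\right) \left(-13\right)}{8} = \left(- \frac{1}{8}\right) 195 = - \frac{195}{8}$)
$V{\left(L{\left(2,9 \right)} \right)} + - (14 - G{\left(6 \right)}) \left(-13\right) = - \frac{195}{8} + - (14 - - \frac{4}{6}) \left(-13\right) = - \frac{195}{8} + - (14 - \left(-4\right) \frac{1}{6}) \left(-13\right) = - \frac{195}{8} + - (14 - - \frac{2}{3}) \left(-13\right) = - \frac{195}{8} + - (14 + \frac{2}{3}) \left(-13\right) = - \frac{195}{8} + \left(-1\right) \frac{44}{3} \left(-13\right) = - \frac{195}{8} - - \frac{572}{3} = - \frac{195}{8} + \frac{572}{3} = \frac{3991}{24}$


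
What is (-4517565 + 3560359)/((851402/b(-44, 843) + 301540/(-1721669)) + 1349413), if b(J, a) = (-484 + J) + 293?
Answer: -387278095751290/544496091327957 ≈ -0.71126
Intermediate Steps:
b(J, a) = -191 + J
(-4517565 + 3560359)/((851402/b(-44, 843) + 301540/(-1721669)) + 1349413) = (-4517565 + 3560359)/((851402/(-191 - 44) + 301540/(-1721669)) + 1349413) = -957206/((851402/(-235) + 301540*(-1/1721669)) + 1349413) = -957206/((851402*(-1/235) - 301540/1721669) + 1349413) = -957206/((-851402/235 - 301540/1721669) + 1349413) = -957206/(-1465903291838/404592215 + 1349413) = -957206/544496091327957/404592215 = -957206*404592215/544496091327957 = -387278095751290/544496091327957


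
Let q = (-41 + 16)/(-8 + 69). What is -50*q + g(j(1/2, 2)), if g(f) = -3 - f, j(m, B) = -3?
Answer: 1250/61 ≈ 20.492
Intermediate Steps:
q = -25/61 ≈ -0.40984
-50*q + g(j(1/2, 2)) = -50*(-25/61) + (-3 - 1*(-3)) = 1250/61 + (-3 + 3) = 1250/61 + 0 = 1250/61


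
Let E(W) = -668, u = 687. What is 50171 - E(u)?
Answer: 50839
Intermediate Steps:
50171 - E(u) = 50171 - 1*(-668) = 50171 + 668 = 50839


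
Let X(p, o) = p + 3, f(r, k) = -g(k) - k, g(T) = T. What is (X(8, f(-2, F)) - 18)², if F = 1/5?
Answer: 49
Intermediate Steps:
F = ⅕ ≈ 0.20000
f(r, k) = -2*k (f(r, k) = -k - k = -2*k)
X(p, o) = 3 + p
(X(8, f(-2, F)) - 18)² = ((3 + 8) - 18)² = (11 - 18)² = (-7)² = 49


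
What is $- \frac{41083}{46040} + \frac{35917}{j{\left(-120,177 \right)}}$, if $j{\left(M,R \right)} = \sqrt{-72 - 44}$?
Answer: $- \frac{41083}{46040} - \frac{35917 i \sqrt{29}}{58} \approx -0.89233 - 3334.8 i$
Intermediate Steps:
$j{\left(M,R \right)} = 2 i \sqrt{29}$ ($j{\left(M,R \right)} = \sqrt{-116} = 2 i \sqrt{29}$)
$- \frac{41083}{46040} + \frac{35917}{j{\left(-120,177 \right)}} = - \frac{41083}{46040} + \frac{35917}{2 i \sqrt{29}} = \left(-41083\right) \frac{1}{46040} + 35917 \left(- \frac{i \sqrt{29}}{58}\right) = - \frac{41083}{46040} - \frac{35917 i \sqrt{29}}{58}$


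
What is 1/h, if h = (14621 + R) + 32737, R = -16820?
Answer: 1/30538 ≈ 3.2746e-5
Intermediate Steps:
h = 30538 (h = (14621 - 16820) + 32737 = -2199 + 32737 = 30538)
1/h = 1/30538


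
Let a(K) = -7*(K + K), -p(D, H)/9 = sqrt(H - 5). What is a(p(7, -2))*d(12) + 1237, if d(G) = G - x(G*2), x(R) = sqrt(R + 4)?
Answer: 1237 - 1764*I + 1512*I*sqrt(7) ≈ 1237.0 + 2236.4*I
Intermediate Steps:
x(R) = sqrt(4 + R)
d(G) = G - sqrt(4 + 2*G) (d(G) = G - sqrt(4 + G*2) = G - sqrt(4 + 2*G))
p(D, H) = -9*sqrt(-5 + H) (p(D, H) = -9*sqrt(H - 5) = -9*sqrt(-5 + H))
a(K) = -14*K
a(p(7, -2))*d(12) + 1237 = (-(-126)*sqrt(-5 - 2))*(12 - sqrt(4 + 2*12)) + 1237 = (-(-126)*sqrt(-7))*(12 - sqrt(4 + 24)) + 1237 = (-(-126)*I*sqrt(7))*(12 - sqrt(28)) + 1237 = (-(-126)*I*sqrt(7))*(12 - 2*sqrt(7)) + 1237 = (126*I*sqrt(7))*(12 - 2*sqrt(7)) + 1237 = 126*I*sqrt(7)*(12 - 2*sqrt(7)) + 1237 = 1237 + 126*I*sqrt(7)*(12 - 2*sqrt(7))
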